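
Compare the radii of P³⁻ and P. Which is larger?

Forming P³⁻ adds 3 electrons to P. More electron–electron repulsion in the same shell, with unchanged nuclear charge, lets the cloud expand.
An anion is larger than its parent atom: P³⁻ > P.

P³⁻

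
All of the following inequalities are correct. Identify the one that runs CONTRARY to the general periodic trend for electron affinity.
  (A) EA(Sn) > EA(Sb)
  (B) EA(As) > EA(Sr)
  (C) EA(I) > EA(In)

(A)

The general trend: electron affinity increases across a period and decreases down a group.
(A) Sn (period 5, group 14) vs Sb (period 5, group 15): the stated order contradicts the simple trend.
(B) As (period 4, group 15) vs Sr (period 5, group 2): the stated order agrees with the simple trend.
(C) I (period 5, group 17) vs In (period 5, group 13): the stated order agrees with the simple trend.
The exception is (A): adding an electron to Sb's half-filled 5p³ is unfavourable, so Sn has the more exothermic EA.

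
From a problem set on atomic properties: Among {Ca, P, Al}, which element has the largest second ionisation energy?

P

After 1 electron has been removed, what remains? Ca⁺ still has 1 valence electron; P⁺ still has 4 valence electrons; Al⁺ still has 2 valence electrons.
All are still removing valence electrons, so compare the +1 ions as you would atoms: IE_2 generally rises across a period (higher Z_eff) and falls down a group (larger shell), subject to the usual subshell exceptions.
Valence configurations: Ca⁺ [Ar]4s¹, P⁺ [Ne]3s²3p², Al⁺ [Ne]3s².
Tabulated IE_2 (kJ/mol): Ca 1145, P 1907, Al 1817.
Overall IE_2 order: Ca < Al < P.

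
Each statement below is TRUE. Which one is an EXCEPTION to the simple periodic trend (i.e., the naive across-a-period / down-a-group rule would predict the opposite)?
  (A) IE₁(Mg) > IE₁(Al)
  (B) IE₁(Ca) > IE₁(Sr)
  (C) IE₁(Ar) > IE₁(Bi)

(A)

The general trend: first ionization energy increases across a period and decreases down a group.
(A) Mg (period 3, group 2) vs Al (period 3, group 13): the stated order contradicts the simple trend.
(B) Ca (period 4, group 2) vs Sr (period 5, group 2): the stated order agrees with the simple trend.
(C) Ar (period 3, group 18) vs Bi (period 6, group 15): the stated order agrees with the simple trend.
The exception is (A): Al's single 3p electron is easier to remove than one from Mg's filled 3s².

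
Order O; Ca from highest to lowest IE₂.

The second ionization energy removes an electron from the +1 ion. For each element: O⁺ still has 5 valence electrons; Ca⁺ still has 1 valence electron.
All are still removing valence electrons, so compare the +1 ions as you would atoms: IE_2 generally rises across a period (higher Z_eff) and falls down a group (larger shell), subject to the usual subshell exceptions.
Valence configurations: O⁺ [He]2s²2p³, Ca⁺ [Ar]4s¹.
Tabulated IE_2 (kJ/mol): O 3388, Ca 1145.
Putting it together, IE_2: Ca < O.

O > Ca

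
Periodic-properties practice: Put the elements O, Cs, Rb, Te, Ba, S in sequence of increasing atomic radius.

O < S < Te < Ba < Rb < Cs

O is in period 2, group 16; S is in period 3, group 16; Rb is in period 5, group 1; Te is in period 5, group 16; Cs is in period 6, group 1; Ba is in period 6, group 2.
Across a period the added protons contract the valence shell; down a group each new principal shell makes the atom larger.
Here both period and group differ, so the two effects have to be weighed against each other.
S > O: they share group 16; the group trend gives S the larger value.
Te > S: Te sits below S in group 16, so the down-group effect alone puts Te larger.
Ba > Te: relative to Te, both the across-period and down-group shifts push Ba's atomic radius up.
Rb > Ba: period and group pull opposite ways; the across-period shift dominates (210 vs 196 pm).
Cs > Rb: Cs sits below Rb in group 1, so the down-group effect alone puts Cs larger.
Tabulated atomic radius (pm): O 63, S 103, Rb 210, Te 136, Cs 232, Ba 196.
So from smallest to largest: O < S < Te < Ba < Rb < Cs.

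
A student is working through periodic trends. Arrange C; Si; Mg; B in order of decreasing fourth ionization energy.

B > Mg > C > Si

After 3 electrons have been removed, what remains? C³⁺ still has 1 valence electron; Si³⁺ still has 1 valence electron; Mg³⁺ is already 1 electron into the core; B³⁺ is the bare [He] core.
Core electrons are held far more tightly than valence electrons, so Mg and B top the IE_4 order.
Valence configurations: C³⁺ [He]2s¹, Si³⁺ [Ne]3s¹.
The numbers (kJ/mol): C 6223, Si 4356, Mg 10543, B 25026.
So the fourth ionization energies run Si < C < Mg < B.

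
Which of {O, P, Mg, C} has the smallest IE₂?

IE_2 is the cost of taking one more electron from the +1 cation: O⁺ still has 5 valence electrons; P⁺ still has 4 valence electrons; Mg⁺ still has 1 valence electron; C⁺ still has 3 valence electrons.
All are still removing valence electrons, so compare the +1 ions as you would atoms: IE_2 generally rises across a period (higher Z_eff) and falls down a group (larger shell), subject to the usual subshell exceptions.
Valence configurations: O⁺ [He]2s²2p³, P⁺ [Ne]3s²3p², Mg⁺ [Ne]3s¹, C⁺ [He]2s²2p¹.
Tabulated IE_2 (kJ/mol): O 3388, P 1907, Mg 1451, C 2353.
So the second ionization energies run Mg < P < C < O.

Mg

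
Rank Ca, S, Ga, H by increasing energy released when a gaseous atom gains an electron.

Atoms with high Z_eff and room in the valence shell (especially the halogens) have the most exothermic electron affinities.
These span different periods and groups, so the two trends combine.
Ga > Ca: Ga lies to the right of Ca in period 4, so the across-period effect alone puts Ga higher.
H > Ga: period and group pull opposite ways; the down-group shift dominates (73 vs 29 kJ/mol).
S > H: the two effects oppose for this pair; the across-period effect wins (200 vs 73 kJ/mol).
Approximate values (kJ/mol): H 73, S 200, Ca 2, Ga 29.
So from lowest to highest: Ca < Ga < H < S.

Ca < Ga < H < S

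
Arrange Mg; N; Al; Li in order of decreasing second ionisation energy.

Li, N, Al, Mg

The second ionization energy removes an electron from the +1 ion. For each element: Mg⁺ still has 1 valence electron; N⁺ still has 4 valence electrons; Al⁺ still has 2 valence electrons; Li⁺ is the bare [He] core.
Core electrons are held far more tightly than valence electrons, so Li tops the IE_2 order.
Valence configurations: Mg⁺ [Ne]3s¹, N⁺ [He]2s²2p², Al⁺ [Ne]3s².
The numbers (kJ/mol): Mg 1451, N 2856, Al 1817, Li 7298.
Overall IE_2 order: Mg < Al < N < Li.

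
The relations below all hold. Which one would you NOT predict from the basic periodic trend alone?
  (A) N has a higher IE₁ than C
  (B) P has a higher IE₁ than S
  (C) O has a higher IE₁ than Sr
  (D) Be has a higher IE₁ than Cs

(B)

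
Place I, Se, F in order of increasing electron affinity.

Se, I, F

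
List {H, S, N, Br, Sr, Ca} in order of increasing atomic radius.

H < N < S < Br < Ca < Sr

H is in period 1, group 1; N is in period 2, group 15; S is in period 3, group 16; Ca is in period 4, group 2; Br is in period 4, group 17; Sr is in period 5, group 2.
Atomic radius shrinks across a period as nuclear charge pulls the same shell inward, and grows down a group as new shells are added.
Neither a single period nor a single group — weigh both effects.
N > H: the two effects oppose for this pair; the down-group effect wins (71 vs 32 pm).
S > N: the two effects oppose for this pair; the down-group effect wins (103 vs 71 pm).
Br > S: the two effects oppose for this pair; the down-group effect wins (114 vs 103 pm).
Ca > Br: Ca lies to the left of Br in period 4, so the across-period effect alone puts Ca larger.
Sr > Ca: they share group 2; the group trend gives Sr the larger value.
For reference (pm): H 32, N 71, S 103, Ca 171, Br 114, Sr 185.
So from smallest to largest: H < N < S < Br < Ca < Sr.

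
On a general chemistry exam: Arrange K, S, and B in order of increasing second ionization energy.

S < B < K

Consider each +1 ion: K⁺ is the bare [Ar] core; S⁺ still has 5 valence electrons; B⁺ still has 2 valence electrons.
Breaking into a closed-shell core is much more expensive than removing a leftover valence electron — K has the largest IE_2 here.
Valence configurations: S⁺ [Ne]3s²3p³, B⁺ [He]2s².
The numbers (kJ/mol): K 3052, S 2252, B 2427.
Hence IE_2: S < B < K.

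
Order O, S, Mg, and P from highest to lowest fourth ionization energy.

Mg, O, P, S

After 3 electrons have been removed, what remains? O³⁺ still has 3 valence electrons; S³⁺ still has 3 valence electrons; Mg³⁺ is already 1 electron into the core; P³⁺ still has 2 valence electrons.
Core electrons are held far more tightly than valence electrons, so Mg tops the IE_4 order.
Valence configurations: O³⁺ [He]2s²2p¹, S³⁺ [Ne]3s²3p¹, P³⁺ [Ne]3s².
S³⁺ loses a lone 3p electron whereas P³⁺ must break into a filled 3s² pair, so IE_4(P) > IE_4(S) even though S has the higher nuclear charge.
The numbers (kJ/mol): O 7469, S 4556, Mg 10543, P 4964.
Overall IE_4 order: S < P < O < Mg.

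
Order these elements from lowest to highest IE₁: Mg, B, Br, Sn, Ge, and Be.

Be is in period 2, group 2; B is in period 2, group 13; Mg is in period 3, group 2; Ge is in period 4, group 14; Br is in period 4, group 17; Sn is in period 5, group 14.
IE₁ increases left→right with effective nuclear charge and decreases top→bottom as the valence shell moves farther out.
Neither a single period nor a single group — weigh both effects.
Mg > Sn: period and group pull opposite ways; the down-group shift dominates (738 vs 709 kJ/mol).
Ge > Mg: period and group pull opposite ways; the across-period shift dominates (762 vs 738 kJ/mol).
B > Ge: period and group pull opposite ways; the down-group shift dominates (801 vs 762 kJ/mol).
Be > B: this pair runs against the simple trend — see the exception note.
Br > Be: period and group pull opposite ways; the across-period shift dominates (1140 vs 900 kJ/mol).
Note the exception: Be has a higher first ionization energy than B, contrary to the simple trend — removing B's lone 2p electron is easier than breaking Be's filled 2s².
Approximate values (kJ/mol): Be 900, B 801, Mg 738, Ge 762, Br 1140, Sn 709.
So from lowest to highest: Sn < Mg < Ge < B < Be < Br.

Sn < Mg < Ge < B < Be < Br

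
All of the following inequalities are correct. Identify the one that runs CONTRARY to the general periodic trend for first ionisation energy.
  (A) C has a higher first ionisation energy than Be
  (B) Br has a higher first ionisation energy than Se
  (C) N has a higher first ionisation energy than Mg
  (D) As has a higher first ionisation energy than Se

The general trend: first ionisation energy increases across a period and decreases down a group.
(A) C (period 2, group 14) vs Be (period 2, group 2): the stated order agrees with the simple trend.
(B) Br (period 4, group 17) vs Se (period 4, group 16): the stated order agrees with the simple trend.
(C) N (period 2, group 15) vs Mg (period 3, group 2): the stated order agrees with the simple trend.
(D) As (period 4, group 15) vs Se (period 4, group 16): the stated order contradicts the simple trend.
The exception is (D): Se (4p⁴) ionizes more easily than half-filled As (4p³).

(D)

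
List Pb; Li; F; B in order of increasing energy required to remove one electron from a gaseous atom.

Li < Pb < B < F

First ionization energy rises across a period (greater Z_eff holds electrons more tightly) and falls down a group (valence electrons are farther from the nucleus).
Neither a single period nor a single group — weigh both effects.
Pb > Li: period and group pull opposite ways; the across-period shift dominates (716 vs 520 kJ/mol).
B > Pb: period and group pull opposite ways; the down-group shift dominates (801 vs 716 kJ/mol).
F > B: both are in period 2; the period trend gives F the larger value.
For reference (kJ/mol): Li 520, B 801, F 1681, Pb 716.
So from lowest to highest: Li < Pb < B < F.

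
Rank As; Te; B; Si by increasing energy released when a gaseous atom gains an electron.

B is in period 2, group 13; Si is in period 3, group 14; As is in period 4, group 15; Te is in period 5, group 16.
Atoms with high Z_eff and room in the valence shell (especially the halogens) have the most exothermic electron affinities.
A diagonal step moves right (one effect) and down (the opposite effect) at once.
As > B: the two effects oppose for this pair; the across-period effect wins (78 vs 27 kJ/mol).
Si > As: the two effects oppose for this pair; the down-group effect wins (134 vs 78 kJ/mol).
Te > Si: period and group pull opposite ways; the across-period shift dominates (190 vs 134 kJ/mol).
Tabulated electron affinity (kJ/mol): B 27, Si 134, As 78, Te 190.
So from lowest to highest: B < As < Si < Te.

B, As, Si, Te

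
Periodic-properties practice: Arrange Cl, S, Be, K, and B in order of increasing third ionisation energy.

S < B < Cl < K < Be

IE_3 is the cost of taking one more electron from the +2 cation: Cl²⁺ still has 5 valence electrons; S²⁺ still has 4 valence electrons; Be²⁺ is the bare [He] core; K²⁺ is already 1 electron into the core; B²⁺ still has 1 valence electron.
Core electrons are held far more tightly than valence electrons, so K and Be top the IE_3 order.
Valence configurations: Cl²⁺ [Ne]3s²3p³, S²⁺ [Ne]3s²3p², B²⁺ [He]2s¹.
Approximate IE_3 values (kJ/mol): Cl 3822, S 3357, Be 14849, K 4420, B 3660.
So the third ionization energies run S < B < Cl < K < Be.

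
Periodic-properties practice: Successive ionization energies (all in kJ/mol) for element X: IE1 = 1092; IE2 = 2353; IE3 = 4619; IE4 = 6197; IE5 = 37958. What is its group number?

Group 14

Look for the largest jump between consecutive ionization energies: IE5/IE4 ≈ 6.1, far larger than any earlier ratio.
That jump marks the point where a core electron is being removed. So the atom has 4 valence electrons.
A main-group element with 4 valence electrons is in group 14.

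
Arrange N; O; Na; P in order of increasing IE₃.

P < N < O < Na

After 2 electrons have been removed, what remains? N²⁺ still has 3 valence electrons; O²⁺ still has 4 valence electrons; Na²⁺ is already 1 electron into the core; P²⁺ still has 3 valence electrons.
Pulling an electron out of a noble-gas core costs far more than removing a remaining valence electron, so Na sits at the high end of IE_3.
Valence configurations: N²⁺ [He]2s²2p¹, O²⁺ [He]2s²2p², P²⁺ [Ne]3s²3p¹.
Tabulated IE_3 (kJ/mol): N 4578, O 5300, Na 6910, P 2914.
Overall IE_3 order: P < N < O < Na.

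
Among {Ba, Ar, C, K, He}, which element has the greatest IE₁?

He

He is in period 1, group 18; C is in period 2, group 14; Ar is in period 3, group 18; K is in period 4, group 1; Ba is in period 6, group 2.
IE₁ increases left→right with effective nuclear charge and decreases top→bottom as the valence shell moves farther out.
Here both period and group differ, so the two effects have to be weighed against each other.
Ba > K: the two effects oppose for this pair; the across-period effect wins (503 vs 419 kJ/mol).
C > Ba: relative to Ba, both the across-period and down-group shifts push C's first ionization energy up.
Ar > C: period and group pull opposite ways; the across-period shift dominates (1521 vs 1086 kJ/mol).
He > Ar: they share group 18; the group trend gives He the larger value.
Approximate values (kJ/mol): He 2372, C 1086, Ar 1521, K 419, Ba 503.
The greatest IE₁ among these belongs to He.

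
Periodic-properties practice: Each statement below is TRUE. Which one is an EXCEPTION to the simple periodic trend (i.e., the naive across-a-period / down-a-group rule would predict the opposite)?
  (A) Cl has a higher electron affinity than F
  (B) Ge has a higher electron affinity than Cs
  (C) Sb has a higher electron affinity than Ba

The general trend: electron affinity increases across a period and decreases down a group.
(A) Cl (period 3, group 17) vs F (period 2, group 17): the stated order contradicts the simple trend.
(B) Ge (period 4, group 14) vs Cs (period 6, group 1): the stated order agrees with the simple trend.
(C) Sb (period 5, group 15) vs Ba (period 6, group 2): the stated order agrees with the simple trend.
The exception is (A): F's small 2p subshell makes the incoming electron feel strong e⁻–e⁻ repulsion, so Cl actually releases more energy on gaining an electron.

(A)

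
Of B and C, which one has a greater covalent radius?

B is in period 2, group 13; C is in period 2, group 14.
Moving right in a period, electrons are added to the same shell under a stronger nuclear pull, so atoms get smaller; moving down, a new shell is opened and atoms get larger.
All lie in period 2, so atomic radius increases right to left.
So B has the greater covalent radius (B > C).

B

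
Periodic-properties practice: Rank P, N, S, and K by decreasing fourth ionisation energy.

N, K, P, S

IE_4 is the cost of taking one more electron from the +3 cation: P³⁺ still has 2 valence electrons; N³⁺ still has 2 valence electrons; S³⁺ still has 3 valence electrons; K³⁺ is already 2 electrons into the core.
Usually core removal costs more than valence removal, but here the competition is close: a tightly held n=2 valence electron can cost more to remove than an n=3 core electron, so the actual values have to decide it.
Valence configurations: P³⁺ [Ne]3s², N³⁺ [He]2s², S³⁺ [Ne]3s²3p¹.
S³⁺ loses a lone 3p electron whereas P³⁺ must break into a filled 3s² pair, so IE_4(P) > IE_4(S) even though S has the higher nuclear charge.
Approximate IE_4 values (kJ/mol): P 4964, N 7475, S 4556, K 5877.
Hence IE_4: S < P < K < N.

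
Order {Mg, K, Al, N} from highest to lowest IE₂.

IE_2 is the cost of taking one more electron from the +1 cation: Mg⁺ still has 1 valence electron; K⁺ is the bare [Ar] core; Al⁺ still has 2 valence electrons; N⁺ still has 4 valence electrons.
Pulling an electron out of a noble-gas core costs far more than removing a remaining valence electron, so K sits at the high end of IE_2.
Valence configurations: Mg⁺ [Ne]3s¹, Al⁺ [Ne]3s², N⁺ [He]2s²2p².
The numbers (kJ/mol): Mg 1451, K 3052, Al 1817, N 2856.
Hence IE_2: Mg < Al < N < K.

K > N > Al > Mg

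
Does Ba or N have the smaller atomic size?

N

Radius decreases left→right (rising Z_eff, same n) and increases top→bottom (higher n).
Here both period and group differ, so the two effects have to be weighed against each other.
Ba > N: both effects reinforce here, so Ba is clearly the larger of the two.
For reference (pm): N 71, Ba 196.
So N has the smaller atomic size (N < Ba).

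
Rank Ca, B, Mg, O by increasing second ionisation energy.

Consider each +1 ion: Ca⁺ still has 1 valence electron; B⁺ still has 2 valence electrons; Mg⁺ still has 1 valence electron; O⁺ still has 5 valence electrons.
All are still removing valence electrons, so compare the +1 ions as you would atoms: IE_2 generally rises across a period (higher Z_eff) and falls down a group (larger shell), subject to the usual subshell exceptions.
Valence configurations: Ca⁺ [Ar]4s¹, B⁺ [He]2s², Mg⁺ [Ne]3s¹, O⁺ [He]2s²2p³.
Approximate IE_2 values (kJ/mol): Ca 1145, B 2427, Mg 1451, O 3388.
Putting it together, IE_2: Ca < Mg < B < O.

Ca < Mg < B < O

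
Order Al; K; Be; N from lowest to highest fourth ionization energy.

K, N, Al, Be

Consider each +3 ion: Al³⁺ is the bare [Ne] core; K³⁺ is already 2 electrons into the core; Be³⁺ is already 1 electron into the core; N³⁺ still has 2 valence electrons.
Usually core removal costs more than valence removal, but here the competition is close: a tightly held n=2 valence electron can cost more to remove than an n=3 core electron, so the actual values have to decide it.
Tabulated IE_4 (kJ/mol): Al 11577, K 5877, Be 21007, N 7475.
So the fourth ionization energies run K < N < Al < Be.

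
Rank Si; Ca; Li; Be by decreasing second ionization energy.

Li > Be > Si > Ca

Consider each +1 ion: Si⁺ still has 3 valence electrons; Ca⁺ still has 1 valence electron; Li⁺ is the bare [He] core; Be⁺ still has 1 valence electron.
Core electrons are held far more tightly than valence electrons, so Li tops the IE_2 order.
Valence configurations: Si⁺ [Ne]3s²3p¹, Ca⁺ [Ar]4s¹, Be⁺ [He]2s¹.
Tabulated IE_2 (kJ/mol): Si 1577, Ca 1145, Li 7298, Be 1757.
Putting it together, IE_2: Ca < Si < Be < Li.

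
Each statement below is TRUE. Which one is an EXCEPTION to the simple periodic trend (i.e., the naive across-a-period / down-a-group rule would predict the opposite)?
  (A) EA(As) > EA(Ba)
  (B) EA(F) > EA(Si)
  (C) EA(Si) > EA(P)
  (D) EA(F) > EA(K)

(C)

The general trend: electron affinity increases across a period and decreases down a group.
(A) As (period 4, group 15) vs Ba (period 6, group 2): the stated order agrees with the simple trend.
(B) F (period 2, group 17) vs Si (period 3, group 14): the stated order agrees with the simple trend.
(C) Si (period 3, group 14) vs P (period 3, group 15): the stated order contradicts the simple trend.
(D) F (period 2, group 17) vs K (period 4, group 1): the stated order agrees with the simple trend.
The exception is (C): adding an electron to P's half-filled 3p³ is unfavourable, so Si (3p²) has the more exothermic EA.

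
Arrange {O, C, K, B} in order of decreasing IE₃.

After 2 electrons have been removed, what remains? O²⁺ still has 4 valence electrons; C²⁺ still has 2 valence electrons; K²⁺ is already 1 electron into the core; B²⁺ still has 1 valence electron.
Usually core removal costs more than valence removal, but here the competition is close: a tightly held n=2 valence electron can cost more to remove than an n=3 core electron, so the actual values have to decide it.
Valence configurations: O²⁺ [He]2s²2p², C²⁺ [He]2s², B²⁺ [He]2s¹.
Tabulated IE_3 (kJ/mol): O 5300, C 4620, K 4420, B 3660.
So the third ionization energies run B < K < C < O.

O, C, K, B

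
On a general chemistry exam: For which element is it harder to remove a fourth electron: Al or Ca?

Al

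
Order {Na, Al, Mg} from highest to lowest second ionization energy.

Consider each +1 ion: Na⁺ is the bare [Ne] core; Al⁺ still has 2 valence electrons; Mg⁺ still has 1 valence electron.
Core electrons are held far more tightly than valence electrons, so Na tops the IE_2 order.
Valence configurations: Al⁺ [Ne]3s², Mg⁺ [Ne]3s¹.
Tabulated IE_2 (kJ/mol): Na 4562, Al 1817, Mg 1451.
Hence IE_2: Mg < Al < Na.

Na > Al > Mg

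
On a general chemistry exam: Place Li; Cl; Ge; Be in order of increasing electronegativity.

Li < Be < Ge < Cl

Li is in period 2, group 1; Be is in period 2, group 2; Cl is in period 3, group 17; Ge is in period 4, group 14.
Electronegativity increases across a period and decreases down a group, tracking effective nuclear charge and atomic size.
These span different periods and groups, so the two trends combine.
Be > Li: Be lies to the right of Li in period 2, so the across-period effect alone puts Be higher.
Ge > Be: period and group pull opposite ways; the across-period shift dominates (2.01 vs 1.57).
Cl > Ge: both effects reinforce here, so Cl is clearly the higher of the two.
For reference (Pauling): Li 0.98, Be 1.57, Cl 3.16, Ge 2.01.
So from lowest to highest: Li < Be < Ge < Cl.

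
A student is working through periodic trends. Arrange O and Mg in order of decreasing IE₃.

Mg > O

Consider each +2 ion: O²⁺ still has 4 valence electrons; Mg²⁺ is the bare [Ne] core.
Pulling an electron out of a noble-gas core costs far more than removing a remaining valence electron, so Mg sits at the high end of IE_3.
The numbers (kJ/mol): O 5300, Mg 7733.
Putting it together, IE_3: O < Mg.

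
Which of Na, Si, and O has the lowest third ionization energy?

The third ionization energy removes an electron from the +2 ion. For each element: Na²⁺ is already 1 electron into the core; Si²⁺ still has 2 valence electrons; O²⁺ still has 4 valence electrons.
Breaking into a closed-shell core is much more expensive than removing a leftover valence electron — Na has the largest IE_3 here.
Valence configurations: Si²⁺ [Ne]3s², O²⁺ [He]2s²2p².
The numbers (kJ/mol): Na 6910, Si 3232, O 5300.
Overall IE_3 order: Si < O < Na.

Si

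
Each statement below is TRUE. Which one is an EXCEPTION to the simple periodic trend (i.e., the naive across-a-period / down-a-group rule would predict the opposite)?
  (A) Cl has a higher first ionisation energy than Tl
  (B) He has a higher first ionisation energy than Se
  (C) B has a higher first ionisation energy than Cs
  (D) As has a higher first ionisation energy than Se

The general trend: first ionisation energy increases across a period and decreases down a group.
(A) Cl (period 3, group 17) vs Tl (period 6, group 13): the stated order agrees with the simple trend.
(B) He (period 1, group 18) vs Se (period 4, group 16): the stated order agrees with the simple trend.
(C) B (period 2, group 13) vs Cs (period 6, group 1): the stated order agrees with the simple trend.
(D) As (period 4, group 15) vs Se (period 4, group 16): the stated order contradicts the simple trend.
The exception is (D): Se (4p⁴) ionizes more easily than half-filled As (4p³).

(D)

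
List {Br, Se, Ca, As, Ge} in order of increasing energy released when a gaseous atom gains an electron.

Ca, As, Ge, Se, Br

Ca is in period 4, group 2; Ge is in period 4, group 14; As is in period 4, group 15; Se is in period 4, group 16; Br is in period 4, group 17.
Atoms with high Z_eff and room in the valence shell (especially the halogens) have the most exothermic electron affinities.
All lie in period 4; the across-period trend (electron affinity increases left to right) applies, with the exception below.
Note the exception: Ge has a higher electron affinity than As, contrary to the simple trend — adding an electron to As's half-filled 4p³ is unfavourable, so Ge (4p²) has the more exothermic EA.
Approximate values (kJ/mol): Ca 2, Ge 119, As 78, Se 195, Br 325.
So from lowest to highest: Ca < As < Ge < Se < Br.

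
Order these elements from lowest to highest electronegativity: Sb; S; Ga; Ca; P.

Ca < Ga < Sb < P < S

P is in period 3, group 15; S is in period 3, group 16; Ca is in period 4, group 2; Ga is in period 4, group 13; Sb is in period 5, group 15.
Atoms toward the upper right of the periodic table pull bonding electrons most strongly.
Neither a single period nor a single group — weigh both effects.
Ga > Ca: both are in period 4; the period trend gives Ga the larger value.
Sb > Ga: period and group pull opposite ways; the across-period shift dominates (2.05 vs 1.81).
P > Sb: they share group 15; the group trend gives P the larger value.
S > P: S lies to the right of P in period 3, so the across-period effect alone puts S higher.
Tabulated electronegativity (Pauling): P 2.19, S 2.58, Ca 1.00, Ga 1.81, Sb 2.05.
So from lowest to highest: Ca < Ga < Sb < P < S.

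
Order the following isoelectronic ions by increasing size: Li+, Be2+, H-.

Be2+ < Li+ < H-

All of these have 2 electrons, so size is governed by nuclear charge alone: the more protons, the stronger the pull on the same electron cloud, and the smaller the ion.
Nuclear charges: Be2+ (Z=4), Li+ (Z=3), H- (Z=1).
Smallest to largest: Be2+ < Li+ < H-.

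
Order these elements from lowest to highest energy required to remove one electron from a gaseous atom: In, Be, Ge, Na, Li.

Na < Li < In < Ge < Be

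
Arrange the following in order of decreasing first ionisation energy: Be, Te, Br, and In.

Br > Be > Te > In

Be is in period 2, group 2; Br is in period 4, group 17; In is in period 5, group 13; Te is in period 5, group 16.
Removing the outermost electron gets harder across a period and easier down a group.
These span different periods and groups, so the two trends combine.
Te > In: both are in period 5; the period trend gives Te the larger value.
Be > Te: the two effects oppose for this pair; the down-group effect wins (900 vs 869 kJ/mol).
Br > Be: the two effects oppose for this pair; the across-period effect wins (1140 vs 900 kJ/mol).
For reference (kJ/mol): Be 900, Br 1140, In 558, Te 869.
So from highest to lowest: Br > Be > Te > In.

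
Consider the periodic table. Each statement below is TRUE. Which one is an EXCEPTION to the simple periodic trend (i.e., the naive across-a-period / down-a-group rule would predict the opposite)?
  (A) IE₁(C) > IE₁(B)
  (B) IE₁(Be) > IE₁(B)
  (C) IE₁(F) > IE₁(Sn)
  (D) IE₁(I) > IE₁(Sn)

The general trend: first ionization energy increases across a period and decreases down a group.
(A) C (period 2, group 14) vs B (period 2, group 13): the stated order agrees with the simple trend.
(B) Be (period 2, group 2) vs B (period 2, group 13): the stated order contradicts the simple trend.
(C) F (period 2, group 17) vs Sn (period 5, group 14): the stated order agrees with the simple trend.
(D) I (period 5, group 17) vs Sn (period 5, group 14): the stated order agrees with the simple trend.
The exception is (B): removing B's lone 2p electron is easier than breaking Be's filled 2s².

(B)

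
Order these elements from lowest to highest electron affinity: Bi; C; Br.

C is in period 2, group 14; Br is in period 4, group 17; Bi is in period 6, group 15.
Atoms with high Z_eff and room in the valence shell (especially the halogens) have the most exothermic electron affinities.
These span different periods and groups, so the two trends combine.
C > Bi: the two effects oppose for this pair; the down-group effect wins (122 vs 91 kJ/mol).
Br > C: period and group pull opposite ways; the across-period shift dominates (325 vs 122 kJ/mol).
Tabulated electron affinity (kJ/mol): C 122, Br 325, Bi 91.
So from lowest to highest: Bi < C < Br.

Bi < C < Br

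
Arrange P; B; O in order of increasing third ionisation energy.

P < B < O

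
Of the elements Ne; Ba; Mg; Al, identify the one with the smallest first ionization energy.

Ba

Ne is in period 2, group 18; Mg is in period 3, group 2; Al is in period 3, group 13; Ba is in period 6, group 2.
Removing the outermost electron gets harder across a period and easier down a group.
These span different periods and groups, so the two trends combine.
Al > Ba: both effects reinforce here, so Al is clearly the higher of the two.
Mg > Al: this pair runs against the simple trend — see the exception note.
Ne > Mg: relative to Mg, both the across-period and down-group shifts push Ne's first ionization energy up.
Note the exception: Mg has a higher first ionization energy than Al, contrary to the simple trend — Al's single 3p electron is easier to remove than one from Mg's filled 3s².
Tabulated first ionization energy (kJ/mol): Ne 2081, Mg 738, Al 578, Ba 503.
The smallest first ionization energy among these belongs to Ba.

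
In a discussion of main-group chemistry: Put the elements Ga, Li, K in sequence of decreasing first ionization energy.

Ga, Li, K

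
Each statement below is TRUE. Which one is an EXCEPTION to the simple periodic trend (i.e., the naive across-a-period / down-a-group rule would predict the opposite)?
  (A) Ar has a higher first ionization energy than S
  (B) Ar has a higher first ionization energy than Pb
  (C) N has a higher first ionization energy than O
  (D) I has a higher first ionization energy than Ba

(C)

The general trend: first ionization energy increases across a period and decreases down a group.
(A) Ar (period 3, group 18) vs S (period 3, group 16): the stated order agrees with the simple trend.
(B) Ar (period 3, group 18) vs Pb (period 6, group 14): the stated order agrees with the simple trend.
(C) N (period 2, group 15) vs O (period 2, group 16): the stated order contradicts the simple trend.
(D) I (period 5, group 17) vs Ba (period 6, group 2): the stated order agrees with the simple trend.
The exception is (C): pairing an electron in O's 2p⁴ costs repulsion energy, so O ionizes more easily than half-filled N (2p³).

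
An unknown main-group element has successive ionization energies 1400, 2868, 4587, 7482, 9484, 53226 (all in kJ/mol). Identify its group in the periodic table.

Look for the largest jump between consecutive ionization energies: IE6/IE5 ≈ 5.6, far larger than any earlier ratio.
That jump marks the point where a core electron is being removed. So the atom has 5 valence electrons.
A main-group element with 5 valence electrons is in group 15.

Group 15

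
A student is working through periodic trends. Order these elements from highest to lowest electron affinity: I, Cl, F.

Cl, F, I

F is in period 2, group 17; Cl is in period 3, group 17; I is in period 5, group 17.
Electron affinity generally becomes more exothermic across a period toward the halogens and less exothermic down a group.
All are in group 17; the group trend (electron affinity increases up the group) applies, with the exception below.
Note the exception: Cl has a higher electron affinity than F, contrary to the simple trend — F's small 2p subshell makes the incoming electron feel strong e⁻–e⁻ repulsion, so Cl actually releases more energy on gaining an electron.
For reference (kJ/mol): F 328, Cl 349, I 295.
So from highest to lowest: Cl > F > I.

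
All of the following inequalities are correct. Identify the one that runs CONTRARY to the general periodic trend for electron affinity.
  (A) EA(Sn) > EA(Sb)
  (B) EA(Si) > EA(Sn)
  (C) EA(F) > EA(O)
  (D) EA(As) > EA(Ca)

(A)

The general trend: electron affinity increases across a period and decreases down a group.
(A) Sn (period 5, group 14) vs Sb (period 5, group 15): the stated order contradicts the simple trend.
(B) Si (period 3, group 14) vs Sn (period 5, group 14): the stated order agrees with the simple trend.
(C) F (period 2, group 17) vs O (period 2, group 16): the stated order agrees with the simple trend.
(D) As (period 4, group 15) vs Ca (period 4, group 2): the stated order agrees with the simple trend.
The exception is (A): adding an electron to Sb's half-filled 5p³ is unfavourable, so Sn has the more exothermic EA.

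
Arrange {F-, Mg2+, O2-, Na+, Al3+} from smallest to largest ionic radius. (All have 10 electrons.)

Al3+ < Mg2+ < Na+ < F- < O2-

All of these have 10 electrons, so size is governed by nuclear charge alone: the more protons, the stronger the pull on the same electron cloud, and the smaller the ion.
Nuclear charges: Al3+ (Z=13), Mg2+ (Z=12), Na+ (Z=11), F- (Z=9), O2- (Z=8).
Smallest to largest: Al3+ < Mg2+ < Na+ < F- < O2-.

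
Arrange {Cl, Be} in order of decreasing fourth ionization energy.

Be > Cl

IE_4 is the cost of taking one more electron from the +3 cation: Cl³⁺ still has 4 valence electrons; Be³⁺ is already 1 electron into the core.
Pulling an electron out of a noble-gas core costs far more than removing a remaining valence electron, so Be sits at the high end of IE_4.
Approximate IE_4 values (kJ/mol): Cl 5159, Be 21007.
So the fourth ionization energies run Cl < Be.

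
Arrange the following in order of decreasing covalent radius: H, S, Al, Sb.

Moving right in a period, electrons are added to the same shell under a stronger nuclear pull, so atoms get smaller; moving down, a new shell is opened and atoms get larger.
Here both period and group differ, so the two effects have to be weighed against each other.
S > H: period and group pull opposite ways; the down-group shift dominates (103 vs 32 pm).
Al > S: both are in period 3; the period trend gives Al the larger value.
Sb > Al: the two effects oppose for this pair; the down-group effect wins (140 vs 126 pm).
Approximate values (pm): H 32, Al 126, S 103, Sb 140.
So from largest to smallest: Sb > Al > S > H.

Sb > Al > S > H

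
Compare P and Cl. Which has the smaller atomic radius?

Cl

Radius decreases left→right (rising Z_eff, same n) and increases top→bottom (higher n).
All lie in period 3, so atomic radius increases right to left.
So Cl has the smaller atomic radius (Cl < P).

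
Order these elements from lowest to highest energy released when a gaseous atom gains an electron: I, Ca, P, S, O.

Atoms with high Z_eff and room in the valence shell (especially the halogens) have the most exothermic electron affinities.
These span different periods and groups, so the two trends combine.
P > Ca: relative to Ca, both the across-period and down-group shifts push P's electron affinity up.
O > P: relative to P, both the across-period and down-group shifts push O's electron affinity up.
S > O: this pair runs against the simple trend — see the exception note.
I > S: period and group pull opposite ways; the across-period shift dominates (295 vs 200 kJ/mol).
Note the exception: S has a higher electron affinity than O, contrary to the simple trend — the compact 2p subshell of O repels the added electron more than S's larger 3p does.
Tabulated electron affinity (kJ/mol): O 141, P 72, S 200, Ca 2, I 295.
So from lowest to highest: Ca < P < O < S < I.

Ca, P, O, S, I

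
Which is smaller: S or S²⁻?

Forming S²⁻ adds 2 electrons to S. More electron–electron repulsion in the same shell, with unchanged nuclear charge, lets the cloud expand.
An anion is larger than its parent atom: S²⁻ > S.

S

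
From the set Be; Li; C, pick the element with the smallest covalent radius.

Moving right in a period, electrons are added to the same shell under a stronger nuclear pull, so atoms get smaller; moving down, a new shell is opened and atoms get larger.
All lie in period 2, so atomic radius increases right to left.
The smallest covalent radius among these belongs to C.

C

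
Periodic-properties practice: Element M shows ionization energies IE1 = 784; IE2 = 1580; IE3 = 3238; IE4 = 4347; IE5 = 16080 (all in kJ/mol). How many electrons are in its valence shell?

4

Look for the largest jump between consecutive ionization energies: IE5/IE4 ≈ 3.7, far larger than any earlier ratio.
That jump marks the point where a core electron is being removed. So the atom has 4 valence electrons.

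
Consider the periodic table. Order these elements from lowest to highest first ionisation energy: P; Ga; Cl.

Ga < P < Cl

P is in period 3, group 15; Cl is in period 3, group 17; Ga is in period 4, group 13.
First ionization energy rises across a period (greater Z_eff holds electrons more tightly) and falls down a group (valence electrons are farther from the nucleus).
Neither a single period nor a single group — weigh both effects.
P > Ga: relative to Ga, both the across-period and down-group shifts push P's first ionization energy up.
Cl > P: Cl lies to the right of P in period 3, so the across-period effect alone puts Cl higher.
For reference (kJ/mol): P 1012, Cl 1251, Ga 579.
So from lowest to highest: Ga < P < Cl.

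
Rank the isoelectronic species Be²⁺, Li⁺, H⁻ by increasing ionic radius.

All of these have 2 electrons, so size is governed by nuclear charge alone: the more protons, the stronger the pull on the same electron cloud, and the smaller the ion.
Nuclear charges: Be²⁺ (Z=4), Li⁺ (Z=3), H⁻ (Z=1).
Smallest to largest: Be²⁺ < Li⁺ < H⁻.

Be²⁺ < Li⁺ < H⁻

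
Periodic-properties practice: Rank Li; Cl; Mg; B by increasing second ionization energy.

IE_2 is the cost of taking one more electron from the +1 cation: Li⁺ is the bare [He] core; Cl⁺ still has 6 valence electrons; Mg⁺ still has 1 valence electron; B⁺ still has 2 valence electrons.
Pulling an electron out of a noble-gas core costs far more than removing a remaining valence electron, so Li sits at the high end of IE_2.
Valence configurations: Cl⁺ [Ne]3s²3p⁴, Mg⁺ [Ne]3s¹, B⁺ [He]2s².
Approximate IE_2 values (kJ/mol): Li 7298, Cl 2298, Mg 1451, B 2427.
Overall IE_2 order: Mg < Cl < B < Li.

Mg < Cl < B < Li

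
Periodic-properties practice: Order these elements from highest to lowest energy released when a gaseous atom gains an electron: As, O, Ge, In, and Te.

Te, O, Ge, As, In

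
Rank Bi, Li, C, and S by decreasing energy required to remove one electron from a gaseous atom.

Li is in period 2, group 1; C is in period 2, group 14; S is in period 3, group 16; Bi is in period 6, group 15.
IE₁ increases left→right with effective nuclear charge and decreases top→bottom as the valence shell moves farther out.
These span different periods and groups, so the two trends combine.
Bi > Li: period and group pull opposite ways; the across-period shift dominates (703 vs 520 kJ/mol).
S > Bi: relative to Bi, both the across-period and down-group shifts push S's first ionization energy up.
C > S: period and group pull opposite ways; the down-group shift dominates (1086 vs 1000 kJ/mol).
Approximate values (kJ/mol): Li 520, C 1086, S 1000, Bi 703.
So from highest to lowest: C > S > Bi > Li.

C > S > Bi > Li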